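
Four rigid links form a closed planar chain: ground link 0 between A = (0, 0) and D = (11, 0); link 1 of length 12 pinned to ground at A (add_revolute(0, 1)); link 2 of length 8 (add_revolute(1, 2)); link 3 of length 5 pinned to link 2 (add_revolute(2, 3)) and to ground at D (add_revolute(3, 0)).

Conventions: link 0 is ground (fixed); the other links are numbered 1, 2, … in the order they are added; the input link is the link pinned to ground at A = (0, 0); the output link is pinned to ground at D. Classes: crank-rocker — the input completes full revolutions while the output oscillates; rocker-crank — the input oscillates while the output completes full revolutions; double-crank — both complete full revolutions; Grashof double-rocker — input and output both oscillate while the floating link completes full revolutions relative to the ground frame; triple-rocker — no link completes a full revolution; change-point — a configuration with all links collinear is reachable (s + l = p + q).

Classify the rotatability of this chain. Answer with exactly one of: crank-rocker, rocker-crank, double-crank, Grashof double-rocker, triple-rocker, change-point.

lengths: ground=11, input=12, coupler=8, output=5
sorted: s=5 (shortest), l=12 (longest), p+q=19
s + l = 17 vs p + q = 19
s + l < p + q (Grashof) with shortest = output link → rocker-crank

rocker-crank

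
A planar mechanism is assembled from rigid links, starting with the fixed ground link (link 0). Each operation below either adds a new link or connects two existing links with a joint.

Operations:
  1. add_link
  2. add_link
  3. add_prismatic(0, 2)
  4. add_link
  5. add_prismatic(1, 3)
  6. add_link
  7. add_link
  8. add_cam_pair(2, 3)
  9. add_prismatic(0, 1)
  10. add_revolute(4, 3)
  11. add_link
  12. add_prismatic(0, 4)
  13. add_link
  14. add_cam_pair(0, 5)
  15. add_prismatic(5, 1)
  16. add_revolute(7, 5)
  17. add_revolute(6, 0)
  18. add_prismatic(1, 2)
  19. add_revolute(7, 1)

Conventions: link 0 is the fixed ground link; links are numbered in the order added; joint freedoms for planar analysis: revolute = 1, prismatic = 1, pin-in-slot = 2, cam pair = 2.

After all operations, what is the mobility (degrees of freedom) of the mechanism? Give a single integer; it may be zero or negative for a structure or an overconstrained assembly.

link 0 = ground. State L|J1|J2 = 1|0|0
+link1  2|0|0
+link2  3|0|0
P(0,2) f=1→J1  3|1|0
+link3  4|1|0
P(1,3) f=1→J1  4|2|0
+link4  5|2|0
+link5  6|2|0
C(2,3) f=2→J2  6|2|1
P(0,1) f=1→J1  6|3|1
R(4,3) f=1→J1  6|4|1
+link6  7|4|1
P(0,4) f=1→J1  7|5|1
+link7  8|5|1
C(0,5) f=2→J2  8|5|2
P(5,1) f=1→J1  8|6|2
R(7,5) f=1→J1  8|7|2
R(6,0) f=1→J1  8|8|2
P(1,2) f=1→J1  8|9|2
R(7,1) f=1→J1  8|10|2
M = 3(8−1)−2·10−2 = 21−20−2 = -1

M = -1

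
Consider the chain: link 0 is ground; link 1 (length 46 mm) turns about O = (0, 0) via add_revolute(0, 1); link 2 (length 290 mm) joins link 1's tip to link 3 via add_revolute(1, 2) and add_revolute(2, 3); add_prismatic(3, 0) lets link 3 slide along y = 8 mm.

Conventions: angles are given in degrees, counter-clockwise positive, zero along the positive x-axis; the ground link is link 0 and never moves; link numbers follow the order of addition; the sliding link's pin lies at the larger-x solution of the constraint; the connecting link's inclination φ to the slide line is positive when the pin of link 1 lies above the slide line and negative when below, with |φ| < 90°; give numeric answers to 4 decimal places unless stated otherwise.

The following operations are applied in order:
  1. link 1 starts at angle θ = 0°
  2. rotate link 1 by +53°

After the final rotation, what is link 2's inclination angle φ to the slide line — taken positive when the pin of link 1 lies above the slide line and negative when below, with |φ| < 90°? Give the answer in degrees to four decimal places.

geometry: r = 46 mm, L = 290 mm, e = 8 mm; θ starts at 0°
rotate link 1 by +53°: θ ← 0° +53° = 53°
h = r sin θ − e = 36.737233 − 8 = 28.737233
sin φ = h / L = 28.737233 / 290 = 0.09909391
φ = arcsin(0.09909391) = 5.686996°

5.6870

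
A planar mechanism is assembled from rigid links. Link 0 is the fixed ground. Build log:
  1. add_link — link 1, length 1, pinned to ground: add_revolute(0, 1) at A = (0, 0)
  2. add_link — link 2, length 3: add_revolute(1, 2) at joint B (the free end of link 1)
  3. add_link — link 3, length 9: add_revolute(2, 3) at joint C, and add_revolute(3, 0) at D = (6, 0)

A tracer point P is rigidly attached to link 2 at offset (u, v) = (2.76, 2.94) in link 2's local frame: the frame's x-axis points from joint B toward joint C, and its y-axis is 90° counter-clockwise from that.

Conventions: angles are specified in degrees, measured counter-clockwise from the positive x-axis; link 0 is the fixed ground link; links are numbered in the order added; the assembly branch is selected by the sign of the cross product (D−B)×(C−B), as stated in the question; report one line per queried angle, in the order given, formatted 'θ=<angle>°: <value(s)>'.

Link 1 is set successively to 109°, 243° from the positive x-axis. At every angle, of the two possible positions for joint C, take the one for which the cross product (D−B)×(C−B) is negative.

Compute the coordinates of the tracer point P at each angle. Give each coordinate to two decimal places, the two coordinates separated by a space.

A=(0,0), D=(6.00,0)
θ=109°: B = A + 1.00·(cos109°, sin109°) = (-0.3256, 0.9455)
θ=109°: |BD| = 6.3958
θ=109°: circle(B,3.00) ∩ circle(D,9.00): a=-2.4307, h=1.7583
θ=109°:   candidates: C₊=(-2.4697,3.0438) cross=11.246; C₋=(-2.9895,-0.4341) cross=-11.246
θ=109°:   branch - wants cross < 0 → take C=(-2.9895,-0.4341) (cross=-11.246)
θ=109°: ex = (C−B)/|BC| = (-0.8880,-0.4599); ey = (0.4599,-0.8880)
θ=109°: P = B + 2.76·ex + 2.94·ey = (-1.4244,-2.9344)
θ=243°: B = A + 1.00·(cos243°, sin243°) = (-0.4540, -0.8910)
θ=243°: |BD| = 6.5152
θ=243°: circle(B,3.00) ∩ circle(D,9.00): a=-2.2679, h=1.9638
θ=243°:   candidates: C₊=(-2.9692,0.7442) cross=12.794; C₋=(-2.4321,-3.1465) cross=-12.794
θ=243°:   branch - wants cross < 0 → take C=(-2.4321,-3.1465) (cross=-12.794)
θ=243°: ex = (C−B)/|BC| = (-0.6594,-0.7518); ey = (0.7518,-0.6594)
θ=243°: P = B + 2.76·ex + 2.94·ey = (-0.0634,-4.9046)

θ=109°: -1.42 -2.93
θ=243°: -0.06 -4.90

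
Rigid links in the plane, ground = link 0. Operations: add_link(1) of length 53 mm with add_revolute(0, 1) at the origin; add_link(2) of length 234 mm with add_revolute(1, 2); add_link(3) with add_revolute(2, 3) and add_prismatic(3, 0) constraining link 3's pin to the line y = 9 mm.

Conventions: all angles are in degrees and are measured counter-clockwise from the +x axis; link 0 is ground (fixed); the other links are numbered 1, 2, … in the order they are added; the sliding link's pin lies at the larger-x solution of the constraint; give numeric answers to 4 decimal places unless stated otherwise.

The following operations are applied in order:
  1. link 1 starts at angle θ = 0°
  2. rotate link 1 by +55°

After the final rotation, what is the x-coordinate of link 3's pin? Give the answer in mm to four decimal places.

geometry: r = 53 mm, L = 234 mm, e = 9 mm; θ starts at 0°
rotate link 1 by +55°: θ ← 0° +55° = 55°
crank pin P = (r cos θ, r sin θ) = (30.399551, 43.415058)
h = r sin θ − e = 43.415058 − 9 = 34.415058
x = r cos θ + √(L² − h²) = 30.399551 + 231.455403 = 261.854955

261.8550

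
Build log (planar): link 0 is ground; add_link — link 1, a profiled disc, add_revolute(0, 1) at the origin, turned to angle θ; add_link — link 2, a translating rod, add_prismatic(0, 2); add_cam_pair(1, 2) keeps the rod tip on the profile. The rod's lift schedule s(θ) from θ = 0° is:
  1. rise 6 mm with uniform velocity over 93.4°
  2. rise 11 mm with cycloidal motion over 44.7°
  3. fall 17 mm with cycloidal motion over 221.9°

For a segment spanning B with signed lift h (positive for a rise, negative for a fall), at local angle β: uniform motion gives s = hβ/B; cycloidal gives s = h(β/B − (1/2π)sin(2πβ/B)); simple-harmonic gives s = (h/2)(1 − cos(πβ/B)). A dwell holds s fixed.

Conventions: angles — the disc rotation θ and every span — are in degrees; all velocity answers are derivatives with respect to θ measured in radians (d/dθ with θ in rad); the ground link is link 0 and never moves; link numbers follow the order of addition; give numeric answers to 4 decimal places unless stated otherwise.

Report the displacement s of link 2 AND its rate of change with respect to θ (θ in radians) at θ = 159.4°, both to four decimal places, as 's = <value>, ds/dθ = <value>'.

seg 1 [0°–93.4°] uniform, h=6: full span → s += 6 → s = 6.0000
seg 2 [93.4°–138.1°] cycloidal, h=11: full span → s += 11 → s = 17.0000
seg 3 [138.1°–360°] cycloidal, h=-17: θ=159.4° here. β=21.3, B=221.9. -17·(0.0960 − sin(2π·0.0960)/(2π)) = -0.0971 → s = 16.9029
velocity in seg [138.1°–360°] (cycloidal), θ in radians: β = 21.3° = 0.3718 rad, B = 221.9° = 3.8729 rad; ds/dθ = (h/B)(1 − cos(2πβ/B)) = ((-17)/3.8729)(1 − cos(2π·0.0960)) = -0.774433 mm/rad

s = 16.9029, ds/dθ = -0.7744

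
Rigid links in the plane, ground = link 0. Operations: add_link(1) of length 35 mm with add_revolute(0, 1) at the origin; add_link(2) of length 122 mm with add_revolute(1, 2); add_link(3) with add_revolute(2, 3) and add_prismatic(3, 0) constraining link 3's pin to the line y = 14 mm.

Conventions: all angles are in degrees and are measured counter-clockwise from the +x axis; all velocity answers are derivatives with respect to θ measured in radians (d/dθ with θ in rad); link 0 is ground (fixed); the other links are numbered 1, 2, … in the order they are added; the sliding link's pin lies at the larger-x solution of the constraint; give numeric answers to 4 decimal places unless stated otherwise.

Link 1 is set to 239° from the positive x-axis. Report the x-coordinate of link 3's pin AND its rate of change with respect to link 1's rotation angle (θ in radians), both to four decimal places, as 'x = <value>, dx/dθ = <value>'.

geometry: r = 35 mm, L = 122 mm, e = 14 mm
crank pin P = (r cos θ, r sin θ) = (-18.026333, -30.000856)
h = r sin θ − e = -30.000856 − 14 = -44.000856
x = r cos θ + √(L² − h²) = -18.026333 + 113.788948 = 95.762615
dx/dθ = −r sin θ − h·r cos θ/√(L² − h²) (θ in radians; h = -44.000856) = 23.030284

x = 95.7626, dx/dθ = 23.0303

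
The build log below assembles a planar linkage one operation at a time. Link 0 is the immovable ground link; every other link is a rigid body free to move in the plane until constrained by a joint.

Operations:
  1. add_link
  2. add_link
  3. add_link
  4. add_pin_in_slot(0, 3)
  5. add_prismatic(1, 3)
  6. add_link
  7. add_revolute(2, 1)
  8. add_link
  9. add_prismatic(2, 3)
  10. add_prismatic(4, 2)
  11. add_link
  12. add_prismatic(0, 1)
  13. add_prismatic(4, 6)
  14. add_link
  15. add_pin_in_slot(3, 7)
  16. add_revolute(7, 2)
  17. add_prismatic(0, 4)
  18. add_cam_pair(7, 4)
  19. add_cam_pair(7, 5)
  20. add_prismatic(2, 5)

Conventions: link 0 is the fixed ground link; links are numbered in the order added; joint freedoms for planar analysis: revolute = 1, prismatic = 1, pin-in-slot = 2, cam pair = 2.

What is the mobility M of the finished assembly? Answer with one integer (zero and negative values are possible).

ground; <1,0,0>
#1 <2,0,0>
#2 <3,0,0>
#3 <4,0,0>
PS:0↔3 J2 <4,0,1>
P:1↔3 J1 <4,1,1>
#4 <5,1,1>
R:2↔1 J1 <5,2,1>
#5 <6,2,1>
P:2↔3 J1 <6,3,1>
P:4↔2 J1 <6,4,1>
#6 <7,4,1>
P:0↔1 J1 <7,5,1>
P:4↔6 J1 <7,6,1>
#7 <8,6,1>
PS:3↔7 J2 <8,6,2>
R:7↔2 J1 <8,7,2>
P:0↔4 J1 <8,8,2>
C:7↔4 J2 <8,8,3>
C:7↔5 J2 <8,8,4>
P:2↔5 J1 <8,9,4>
3×7 − 2×9 − 1×4 = -1

M = -1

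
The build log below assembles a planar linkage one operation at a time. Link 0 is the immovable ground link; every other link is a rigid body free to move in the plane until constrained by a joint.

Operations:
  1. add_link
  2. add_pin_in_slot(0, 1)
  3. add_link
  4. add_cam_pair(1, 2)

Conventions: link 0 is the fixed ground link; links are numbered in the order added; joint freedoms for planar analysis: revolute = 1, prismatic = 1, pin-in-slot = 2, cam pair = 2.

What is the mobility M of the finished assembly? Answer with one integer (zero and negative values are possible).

link 0 = ground. State L|J1|J2 = 1|0|0
+link1  2|0|0
PS(0,1) f=2→J2  2|0|1
+link2  3|0|1
C(1,2) f=2→J2  3|0|2
M = 3(3−1)−2·0−2 = 6−0−2 = 4

M = 4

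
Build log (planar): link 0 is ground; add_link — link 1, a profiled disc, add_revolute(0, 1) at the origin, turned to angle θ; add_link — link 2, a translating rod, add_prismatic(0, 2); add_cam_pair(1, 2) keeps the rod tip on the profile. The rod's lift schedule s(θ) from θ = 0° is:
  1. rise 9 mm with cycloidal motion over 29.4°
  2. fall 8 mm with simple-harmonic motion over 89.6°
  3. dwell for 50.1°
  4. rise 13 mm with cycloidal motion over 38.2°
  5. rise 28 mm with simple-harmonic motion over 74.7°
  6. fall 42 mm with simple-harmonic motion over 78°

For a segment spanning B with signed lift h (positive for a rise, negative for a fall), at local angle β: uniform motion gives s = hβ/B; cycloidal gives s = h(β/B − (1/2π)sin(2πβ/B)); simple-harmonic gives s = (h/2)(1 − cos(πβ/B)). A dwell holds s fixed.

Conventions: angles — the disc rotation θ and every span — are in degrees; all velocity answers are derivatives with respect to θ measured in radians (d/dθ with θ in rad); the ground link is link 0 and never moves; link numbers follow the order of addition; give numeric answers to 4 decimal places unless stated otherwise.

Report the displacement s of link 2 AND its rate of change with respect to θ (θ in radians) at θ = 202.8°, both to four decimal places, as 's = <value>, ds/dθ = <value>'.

seg 1 [0°–29.4°] cycloidal, h=9: full span → s += 9 → s = 9.0000
seg 2 [29.4°–119°] simple-harmonic, h=-8: full span → s += -8 → s = 1.0000
seg 3 [119°–169.1°] dwell: s stays 1.0000
seg 4 [169.1°–207.3°] cycloidal, h=13: θ=202.8° here. β=33.7, B=38.2. 13·(0.8822 − sin(2π·0.8822)/(2π)) = 12.8640 → s = 13.8640
velocity in seg [169.1°–207.3°] (cycloidal), θ in radians: β = 33.7° = 0.5882 rad, B = 38.2° = 0.6667 rad; ds/dθ = (h/B)(1 − cos(2πβ/B)) = (13/0.6667)(1 − cos(2π·0.8822)) = 5.101668 mm/rad

s = 13.8640, ds/dθ = 5.1017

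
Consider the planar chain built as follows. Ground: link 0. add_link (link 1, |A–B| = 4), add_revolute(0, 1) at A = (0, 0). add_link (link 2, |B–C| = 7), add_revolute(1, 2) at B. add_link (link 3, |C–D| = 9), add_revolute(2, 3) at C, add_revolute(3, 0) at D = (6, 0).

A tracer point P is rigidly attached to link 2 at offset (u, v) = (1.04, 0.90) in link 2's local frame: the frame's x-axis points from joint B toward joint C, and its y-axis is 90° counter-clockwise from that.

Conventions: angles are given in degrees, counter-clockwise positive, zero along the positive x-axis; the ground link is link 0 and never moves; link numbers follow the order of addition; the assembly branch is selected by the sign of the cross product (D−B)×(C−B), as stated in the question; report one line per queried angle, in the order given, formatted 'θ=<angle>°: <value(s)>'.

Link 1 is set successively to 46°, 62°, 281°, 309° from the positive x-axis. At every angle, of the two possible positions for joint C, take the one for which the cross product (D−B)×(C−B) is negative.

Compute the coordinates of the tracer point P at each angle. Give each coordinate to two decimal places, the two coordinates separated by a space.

A=(0,0), D=(6.00,0)
θ=46°: B = A + 4.00·(cos46°, sin46°) = (2.7786, 2.8774)
θ=46°: |BD| = 4.3193
θ=46°: circle(B,7.00) ∩ circle(D,9.00): a=-1.5446, h=6.8274
θ=46°:   candidates: C₊=(6.1748,8.9983) cross=29.490; C₋=(-2.9216,-1.1856) cross=-29.490
θ=46°:   branch - wants cross < 0 → take C=(-2.9216,-1.1856) (cross=-29.490)
θ=46°: ex = (C−B)/|BC| = (-0.8143,-0.5804); ey = (0.5804,-0.8143)
θ=46°: P = B + 1.04·ex + 0.90·ey = (2.4541,1.5408)
θ=62°: B = A + 4.00·(cos62°, sin62°) = (1.8779, 3.5318)
θ=62°: |BD| = 5.4282
θ=62°: circle(B,7.00) ∩ circle(D,9.00): a=-0.2335, h=6.9961
θ=62°:   candidates: C₊=(6.2525,8.9965) cross=37.976; C₋=(-2.8513,-1.6291) cross=-37.976
θ=62°:   branch - wants cross < 0 → take C=(-2.8513,-1.6291) (cross=-37.976)
θ=62°: ex = (C−B)/|BC| = (-0.6756,-0.7373); ey = (0.7373,-0.6756)
θ=62°: P = B + 1.04·ex + 0.90·ey = (1.8388,2.1570)
θ=281°: B = A + 4.00·(cos281°, sin281°) = (0.7632, -3.9265)
θ=281°: |BD| = 6.5453
θ=281°: circle(B,7.00) ∩ circle(D,9.00): a=0.8282, h=6.9508
θ=281°:   candidates: C₊=(-2.7439,2.1315) cross=45.495; C₋=(5.5956,-8.9909) cross=-45.495
θ=281°:   branch - wants cross < 0 → take C=(5.5956,-8.9909) (cross=-45.495)
θ=281°: ex = (C−B)/|BC| = (0.6903,-0.7235); ey = (0.7235,0.6903)
θ=281°: P = B + 1.04·ex + 0.90·ey = (2.1323,-4.0576)
θ=309°: B = A + 4.00·(cos309°, sin309°) = (2.5173, -3.1086)
θ=309°: |BD| = 4.6683
θ=309°: circle(B,7.00) ∩ circle(D,9.00): a=-1.0933, h=6.9141
θ=309°:   candidates: C₊=(-2.9024,1.3216) cross=32.277; C₋=(6.3057,-8.9948) cross=-32.277
θ=309°:   branch - wants cross < 0 → take C=(6.3057,-8.9948) (cross=-32.277)
θ=309°: ex = (C−B)/|BC| = (0.5412,-0.8409); ey = (0.8409,0.5412)
θ=309°: P = B + 1.04·ex + 0.90·ey = (3.8369,-3.4960)

θ=46°: 2.45 1.54
θ=62°: 1.84 2.16
θ=281°: 2.13 -4.06
θ=309°: 3.84 -3.50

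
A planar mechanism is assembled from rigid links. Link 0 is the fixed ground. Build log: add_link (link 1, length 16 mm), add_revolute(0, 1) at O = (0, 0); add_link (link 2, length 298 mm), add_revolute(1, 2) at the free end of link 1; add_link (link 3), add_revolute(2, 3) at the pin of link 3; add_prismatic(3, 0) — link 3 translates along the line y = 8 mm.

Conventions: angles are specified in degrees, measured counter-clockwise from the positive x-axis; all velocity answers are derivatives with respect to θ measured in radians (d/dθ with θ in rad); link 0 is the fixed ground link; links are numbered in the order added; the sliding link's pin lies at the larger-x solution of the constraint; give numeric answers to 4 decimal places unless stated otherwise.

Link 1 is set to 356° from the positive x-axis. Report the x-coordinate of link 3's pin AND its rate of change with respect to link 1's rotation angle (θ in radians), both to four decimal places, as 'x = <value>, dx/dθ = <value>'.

geometry: r = 16 mm, L = 298 mm, e = 8 mm
crank pin P = (r cos θ, r sin θ) = (15.961025, -1.116104)
h = r sin θ − e = -1.116104 − 8 = -9.116104
x = r cos θ + √(L² − h²) = 15.961025 + 297.860532 = 313.821557
dx/dθ = −r sin θ − h·r cos θ/√(L² − h²) (θ in radians; h = -9.116104) = 1.604595

x = 313.8216, dx/dθ = 1.6046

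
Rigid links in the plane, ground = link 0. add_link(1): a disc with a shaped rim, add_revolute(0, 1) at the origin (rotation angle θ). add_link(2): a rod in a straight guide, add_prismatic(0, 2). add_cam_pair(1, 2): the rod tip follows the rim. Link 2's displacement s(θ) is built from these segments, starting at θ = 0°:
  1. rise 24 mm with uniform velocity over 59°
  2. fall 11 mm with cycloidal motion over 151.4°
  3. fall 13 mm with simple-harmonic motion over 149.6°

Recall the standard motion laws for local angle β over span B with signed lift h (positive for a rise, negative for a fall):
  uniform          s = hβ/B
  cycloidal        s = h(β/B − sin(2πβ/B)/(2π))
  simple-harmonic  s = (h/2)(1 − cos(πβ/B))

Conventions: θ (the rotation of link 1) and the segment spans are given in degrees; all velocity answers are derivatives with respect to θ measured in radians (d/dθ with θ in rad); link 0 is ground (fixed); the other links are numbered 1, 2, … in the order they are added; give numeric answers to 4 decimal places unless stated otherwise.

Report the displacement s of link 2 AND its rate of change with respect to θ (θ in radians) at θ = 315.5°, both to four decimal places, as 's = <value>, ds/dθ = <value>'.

segment 1 (0° to 59°, uniform, h = 24) is passed completely: s = 0.0000 + (24) = 24.0000
segment 2 (59° to 210.4°, cycloidal, h = -11) is passed completely: s = 24.0000 + (-11) = 13.0000
θ = 315.5° falls in segment 3 (210.4° to 360°, simple-harmonic, h = -13): β = 315.5 − 210.4 = 105.1°, B = 149.6°; Δs = -13/2·(1 − cos(π·0.7025)) = -10.3624; s = 13.0000 − 10.3624 = 2.6376
velocity in seg [210.4°–360°] (simple-harmonic), θ in radians: β = 105.1° = 1.8343 rad, B = 149.6° = 2.6110 rad; ds/dθ = (πh/(2B)) sin(πβ/B) = (π·(-13)/(2·2.6110)) sin(π·0.7025) = -6.290320 mm/rad

s = 2.6376, ds/dθ = -6.2903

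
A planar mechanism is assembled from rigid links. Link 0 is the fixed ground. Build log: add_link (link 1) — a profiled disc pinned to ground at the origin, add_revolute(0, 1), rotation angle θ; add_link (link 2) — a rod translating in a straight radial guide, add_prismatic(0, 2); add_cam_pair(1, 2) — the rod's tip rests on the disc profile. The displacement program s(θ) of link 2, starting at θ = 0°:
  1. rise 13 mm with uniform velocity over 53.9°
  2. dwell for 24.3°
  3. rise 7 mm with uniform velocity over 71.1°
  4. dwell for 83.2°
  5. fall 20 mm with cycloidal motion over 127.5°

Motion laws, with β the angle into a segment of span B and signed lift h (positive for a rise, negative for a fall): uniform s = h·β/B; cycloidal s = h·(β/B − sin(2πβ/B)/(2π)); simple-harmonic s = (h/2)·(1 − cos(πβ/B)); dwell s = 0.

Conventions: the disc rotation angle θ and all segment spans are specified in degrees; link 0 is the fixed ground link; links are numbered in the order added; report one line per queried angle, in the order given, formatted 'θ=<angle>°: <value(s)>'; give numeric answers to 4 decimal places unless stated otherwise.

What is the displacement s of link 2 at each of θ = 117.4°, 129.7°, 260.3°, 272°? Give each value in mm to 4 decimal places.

seg 1 [0°–53.9°] uniform, h=13: full span → s += 13 → s = 13.0000
seg 2 [53.9°–78.2°] dwell: s stays 13.0000
seg 3 [78.2°–149.3°] uniform, h=7: θ=117.4° here. β=39.2, B=71.1. 7·39.2/71.1 = 3.8594 → s = 16.8594
seg 3 [78.2°–149.3°] uniform, h=7: θ=129.7° here. β=51.5, B=71.1. 7·51.5/71.1 = 5.0703 → s = 18.0703
seg 3 [78.2°–149.3°] uniform, h=7: full span → s += 7 → s = 20.0000
seg 4 [149.3°–232.5°] dwell: s stays 20.0000
seg 5 [232.5°–360°] cycloidal, h=-20: θ=260.3° here. β=27.8, B=127.5. -20·(0.2180 − sin(2π·0.2180)/(2π)) = -1.2417 → s = 18.7583
seg 5 [232.5°–360°] cycloidal, h=-20: θ=272° here. β=39.5, B=127.5. -20·(0.3098 − sin(2π·0.3098)/(2π)) = -3.2351 → s = 16.7649

θ=117.4°: 16.8594
θ=129.7°: 18.0703
θ=260.3°: 18.7583
θ=272°: 16.7649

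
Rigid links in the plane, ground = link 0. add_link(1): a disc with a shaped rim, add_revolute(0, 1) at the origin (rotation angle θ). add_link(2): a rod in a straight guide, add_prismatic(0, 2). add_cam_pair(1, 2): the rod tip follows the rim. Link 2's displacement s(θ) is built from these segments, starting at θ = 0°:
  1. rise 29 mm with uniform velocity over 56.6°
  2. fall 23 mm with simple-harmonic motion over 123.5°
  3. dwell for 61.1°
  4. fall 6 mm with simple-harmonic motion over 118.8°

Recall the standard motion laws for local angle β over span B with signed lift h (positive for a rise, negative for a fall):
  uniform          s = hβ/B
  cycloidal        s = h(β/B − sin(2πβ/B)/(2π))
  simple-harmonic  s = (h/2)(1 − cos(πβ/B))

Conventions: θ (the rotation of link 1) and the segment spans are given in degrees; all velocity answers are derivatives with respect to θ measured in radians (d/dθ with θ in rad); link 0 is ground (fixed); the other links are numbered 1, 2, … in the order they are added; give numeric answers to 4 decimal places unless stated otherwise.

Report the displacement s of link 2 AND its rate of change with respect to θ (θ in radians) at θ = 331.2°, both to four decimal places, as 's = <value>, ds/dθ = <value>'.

segment 1 (0° to 56.6°, uniform, h = 29) is passed completely: s = 0.0000 + (29) = 29.0000
segment 2 (56.6° to 180.1°, simple-harmonic, h = -23) is passed completely: s = 29.0000 + (-23) = 6.0000
segment 3 (180.1° to 241.2°, dwell): s unchanged at 6.0000
θ = 331.2° falls in segment 4 (241.2° to 360°, simple-harmonic, h = -6): β = 331.2 − 241.2 = 90°, B = 118.8°; Δs = -6/2·(1 − cos(π·0.7576)) = -5.1712; s = 6.0000 − 5.1712 = 0.8288
velocity in seg [241.2°–360°] (simple-harmonic), θ in radians: β = 90° = 1.5708 rad, B = 118.8° = 2.0735 rad; ds/dθ = (πh/(2B)) sin(πβ/B) = (π·(-6)/(2·2.0735)) sin(π·0.7576) = -3.136723 mm/rad

s = 0.8288, ds/dθ = -3.1367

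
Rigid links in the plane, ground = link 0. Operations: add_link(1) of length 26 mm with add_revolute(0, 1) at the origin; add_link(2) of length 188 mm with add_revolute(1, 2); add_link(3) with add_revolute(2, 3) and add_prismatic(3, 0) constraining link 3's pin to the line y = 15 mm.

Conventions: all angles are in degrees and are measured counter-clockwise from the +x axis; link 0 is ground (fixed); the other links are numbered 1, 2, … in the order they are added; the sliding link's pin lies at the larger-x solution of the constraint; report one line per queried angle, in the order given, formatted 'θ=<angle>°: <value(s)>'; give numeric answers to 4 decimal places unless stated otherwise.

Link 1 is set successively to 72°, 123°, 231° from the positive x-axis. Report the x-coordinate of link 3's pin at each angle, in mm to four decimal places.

geometry: r = 26 mm, L = 188 mm, e = 15 mm
θ=72°: crank pin P = (r cos θ, r sin θ) = (8.034442, 24.727469)
θ=72°: h = r sin θ − e = 24.727469 − 15 = 9.727469
θ=72°: x = r cos θ + √(L² − h²) = 8.034442 + 187.748173 = 195.782615
θ=123°: crank pin P = (r cos θ, r sin θ) = (-14.160615, 21.805435)
θ=123°: h = r sin θ − e = 21.805435 − 15 = 6.805435
θ=123°: x = r cos θ + √(L² − h²) = -14.160615 + 187.876784 = 173.716169
θ=231°: crank pin P = (r cos θ, r sin θ) = (-16.362330, -20.205795)
θ=231°: h = r sin θ − e = -20.205795 − 15 = -35.205795
θ=231°: x = r cos θ + √(L² − h²) = -16.362330 + 184.674178 = 168.311848

θ=72°: 195.7826
θ=123°: 173.7162
θ=231°: 168.3118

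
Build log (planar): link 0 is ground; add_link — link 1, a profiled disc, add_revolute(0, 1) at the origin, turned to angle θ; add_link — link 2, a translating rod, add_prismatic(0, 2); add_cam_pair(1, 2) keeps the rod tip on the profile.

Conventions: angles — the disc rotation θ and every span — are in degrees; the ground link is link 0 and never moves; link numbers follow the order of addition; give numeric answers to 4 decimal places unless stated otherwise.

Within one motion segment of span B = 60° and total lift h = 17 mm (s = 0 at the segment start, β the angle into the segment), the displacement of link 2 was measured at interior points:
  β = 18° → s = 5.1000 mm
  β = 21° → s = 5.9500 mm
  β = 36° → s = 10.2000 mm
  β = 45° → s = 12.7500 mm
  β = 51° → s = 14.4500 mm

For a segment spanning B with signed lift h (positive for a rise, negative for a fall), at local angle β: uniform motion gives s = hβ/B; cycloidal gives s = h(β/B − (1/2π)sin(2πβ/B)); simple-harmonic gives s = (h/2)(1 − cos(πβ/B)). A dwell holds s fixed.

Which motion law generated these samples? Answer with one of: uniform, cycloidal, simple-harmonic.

candidates at β/B = r: uniform s = h·r (linear in β); cycloidal s = h·(r − sin(2πr)/(2π)); simple-harmonic s = (h/2)(1 − cos(πr))
β=18°: printed 5.1000 | uniform 5.1000, cycloidal 2.5268, simple-harmonic 3.5038
β=21°: printed 5.9500 | uniform 5.9500, cycloidal 3.7611, simple-harmonic 4.6411
β=36°: printed 10.2000 | uniform 10.2000, cycloidal 11.7903, simple-harmonic 11.1266
β=45°: printed 12.7500 | uniform 12.7500, cycloidal 15.4556, simple-harmonic 14.5104
β=51°: printed 14.4500 | uniform 14.4500, cycloidal 16.6389, simple-harmonic 16.0736
only one law matches every sample → uniform

uniform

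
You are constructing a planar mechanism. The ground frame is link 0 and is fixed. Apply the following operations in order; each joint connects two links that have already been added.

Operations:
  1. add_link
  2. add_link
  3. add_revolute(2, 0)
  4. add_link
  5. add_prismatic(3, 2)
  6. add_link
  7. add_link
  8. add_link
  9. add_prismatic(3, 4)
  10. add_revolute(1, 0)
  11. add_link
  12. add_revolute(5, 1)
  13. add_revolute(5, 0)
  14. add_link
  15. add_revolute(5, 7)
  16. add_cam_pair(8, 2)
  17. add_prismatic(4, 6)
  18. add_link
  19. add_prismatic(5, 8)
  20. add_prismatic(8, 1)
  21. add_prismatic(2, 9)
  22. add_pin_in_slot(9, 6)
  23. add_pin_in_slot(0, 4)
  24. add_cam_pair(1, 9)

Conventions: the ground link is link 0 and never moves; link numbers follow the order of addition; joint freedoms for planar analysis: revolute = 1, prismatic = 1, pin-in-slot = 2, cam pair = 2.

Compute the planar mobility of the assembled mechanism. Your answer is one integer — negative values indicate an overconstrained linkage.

L=1 J1=0 J2=0
add link → L=2 J1=0 J2=0
add link → L=3 J1=0 J2=0
R@2,0 dof=1 J1 → L=3 J1=1 J2=0
add link → L=4 J1=1 J2=0
P@3,2 dof=1 J1 → L=4 J1=2 J2=0
add link → L=5 J1=2 J2=0
add link → L=6 J1=2 J2=0
add link → L=7 J1=2 J2=0
P@3,4 dof=1 J1 → L=7 J1=3 J2=0
R@1,0 dof=1 J1 → L=7 J1=4 J2=0
add link → L=8 J1=4 J2=0
R@5,1 dof=1 J1 → L=8 J1=5 J2=0
R@5,0 dof=1 J1 → L=8 J1=6 J2=0
add link → L=9 J1=6 J2=0
R@5,7 dof=1 J1 → L=9 J1=7 J2=0
C@8,2 dof=2 J2 → L=9 J1=7 J2=1
P@4,6 dof=1 J1 → L=9 J1=8 J2=1
add link → L=10 J1=8 J2=1
P@5,8 dof=1 J1 → L=10 J1=9 J2=1
P@8,1 dof=1 J1 → L=10 J1=10 J2=1
P@2,9 dof=1 J1 → L=10 J1=11 J2=1
PS@9,6 dof=2 J2 → L=10 J1=11 J2=2
PS@0,4 dof=2 J2 → L=10 J1=11 J2=3
C@1,9 dof=2 J2 → L=10 J1=11 J2=4
M=3(L−1)−2J1−J2=3·9−2·11−4=1

M = 1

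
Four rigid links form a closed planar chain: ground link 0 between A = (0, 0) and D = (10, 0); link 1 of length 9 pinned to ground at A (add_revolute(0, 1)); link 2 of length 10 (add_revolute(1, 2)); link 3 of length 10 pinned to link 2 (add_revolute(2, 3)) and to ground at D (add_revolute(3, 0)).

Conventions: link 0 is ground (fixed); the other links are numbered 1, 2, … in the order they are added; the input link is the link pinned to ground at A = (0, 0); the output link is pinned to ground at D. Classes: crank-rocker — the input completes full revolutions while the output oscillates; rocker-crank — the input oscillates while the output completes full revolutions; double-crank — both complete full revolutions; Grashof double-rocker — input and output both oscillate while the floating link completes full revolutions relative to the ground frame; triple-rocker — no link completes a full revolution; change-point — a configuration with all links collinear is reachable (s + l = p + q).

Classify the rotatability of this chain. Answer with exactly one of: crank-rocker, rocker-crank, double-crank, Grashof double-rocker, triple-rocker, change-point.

lengths: ground=10, input=9, coupler=10, output=10
sorted: s=9 (shortest), l=10 (longest), p+q=20
s + l = 19 vs p + q = 20
s + l < p + q (Grashof) with shortest = input link → crank-rocker

crank-rocker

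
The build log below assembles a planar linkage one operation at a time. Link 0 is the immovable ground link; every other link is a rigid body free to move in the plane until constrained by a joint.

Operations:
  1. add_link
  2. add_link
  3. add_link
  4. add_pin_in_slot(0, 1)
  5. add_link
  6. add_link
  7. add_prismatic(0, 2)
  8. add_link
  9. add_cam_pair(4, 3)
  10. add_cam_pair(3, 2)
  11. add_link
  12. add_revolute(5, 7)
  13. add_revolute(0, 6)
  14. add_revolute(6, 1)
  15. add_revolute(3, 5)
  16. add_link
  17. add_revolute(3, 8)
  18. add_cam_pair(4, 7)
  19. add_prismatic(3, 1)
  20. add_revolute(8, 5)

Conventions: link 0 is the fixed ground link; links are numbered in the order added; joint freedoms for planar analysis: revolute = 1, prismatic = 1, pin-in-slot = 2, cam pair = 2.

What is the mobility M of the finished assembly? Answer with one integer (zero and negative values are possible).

L=1 J1=0 J2=0
add link → L=2 J1=0 J2=0
add link → L=3 J1=0 J2=0
add link → L=4 J1=0 J2=0
PS@0,1 dof=2 J2 → L=4 J1=0 J2=1
add link → L=5 J1=0 J2=1
add link → L=6 J1=0 J2=1
P@0,2 dof=1 J1 → L=6 J1=1 J2=1
add link → L=7 J1=1 J2=1
C@4,3 dof=2 J2 → L=7 J1=1 J2=2
C@3,2 dof=2 J2 → L=7 J1=1 J2=3
add link → L=8 J1=1 J2=3
R@5,7 dof=1 J1 → L=8 J1=2 J2=3
R@0,6 dof=1 J1 → L=8 J1=3 J2=3
R@6,1 dof=1 J1 → L=8 J1=4 J2=3
R@3,5 dof=1 J1 → L=8 J1=5 J2=3
add link → L=9 J1=5 J2=3
R@3,8 dof=1 J1 → L=9 J1=6 J2=3
C@4,7 dof=2 J2 → L=9 J1=6 J2=4
P@3,1 dof=1 J1 → L=9 J1=7 J2=4
R@8,5 dof=1 J1 → L=9 J1=8 J2=4
M=3(L−1)−2J1−J2=3·8−2·8−4=4

M = 4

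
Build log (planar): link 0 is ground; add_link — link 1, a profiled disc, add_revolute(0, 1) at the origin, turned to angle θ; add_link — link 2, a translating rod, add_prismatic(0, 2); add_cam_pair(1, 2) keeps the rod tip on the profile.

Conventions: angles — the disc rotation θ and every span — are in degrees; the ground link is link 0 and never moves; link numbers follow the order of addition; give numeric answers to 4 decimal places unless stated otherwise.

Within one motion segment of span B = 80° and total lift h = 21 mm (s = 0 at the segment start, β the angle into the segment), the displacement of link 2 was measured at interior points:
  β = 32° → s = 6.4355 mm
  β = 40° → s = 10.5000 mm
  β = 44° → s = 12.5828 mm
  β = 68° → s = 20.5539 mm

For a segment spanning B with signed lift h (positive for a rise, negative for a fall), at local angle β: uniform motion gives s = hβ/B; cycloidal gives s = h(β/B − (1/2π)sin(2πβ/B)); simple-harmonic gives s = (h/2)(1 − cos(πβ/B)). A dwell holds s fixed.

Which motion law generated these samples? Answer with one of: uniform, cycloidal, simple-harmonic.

candidates at β/B = r: uniform s = h·r (linear in β); cycloidal s = h·(r − sin(2πr)/(2π)); simple-harmonic s = (h/2)(1 − cos(πr))
β=32°: printed 6.4355 | uniform 8.4000, cycloidal 6.4355, simple-harmonic 7.2553
β=40°: printed 10.5000 | uniform 10.5000, cycloidal 10.5000, simple-harmonic 10.5000
β=44°: printed 12.5828 | uniform 11.5500, cycloidal 12.5828, simple-harmonic 12.1426
β=68°: printed 20.5539 | uniform 17.8500, cycloidal 20.5539, simple-harmonic 19.8556
only one law matches every sample → cycloidal

cycloidal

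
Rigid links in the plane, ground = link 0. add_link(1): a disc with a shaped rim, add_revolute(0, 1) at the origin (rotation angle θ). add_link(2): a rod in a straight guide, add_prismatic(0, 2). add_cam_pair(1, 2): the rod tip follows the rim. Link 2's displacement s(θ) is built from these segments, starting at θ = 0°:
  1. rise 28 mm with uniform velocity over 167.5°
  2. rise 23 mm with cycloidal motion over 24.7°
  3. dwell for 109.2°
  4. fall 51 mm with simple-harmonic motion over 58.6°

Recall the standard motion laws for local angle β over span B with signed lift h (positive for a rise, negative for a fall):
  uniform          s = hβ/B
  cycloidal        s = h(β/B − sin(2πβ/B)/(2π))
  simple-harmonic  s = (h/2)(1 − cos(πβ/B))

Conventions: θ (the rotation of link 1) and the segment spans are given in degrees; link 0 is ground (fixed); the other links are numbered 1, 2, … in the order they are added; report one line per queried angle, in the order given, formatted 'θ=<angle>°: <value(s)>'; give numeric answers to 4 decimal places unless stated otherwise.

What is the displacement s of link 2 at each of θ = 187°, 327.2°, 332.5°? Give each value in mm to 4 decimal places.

segment 1 (0° to 167.5°, uniform, h = 28) is passed completely: s = 0.0000 + (28) = 28.0000
θ = 187° falls in segment 2 (167.5° to 192.2°, cycloidal, h = 23): β = 187 − 167.5 = 19.5°, B = 24.7°; Δs = 23·(0.7895 − sin(2π·0.7895)/(2π)) = 21.7064; s = 28.0000 + 21.7064 = 49.7064
segment 2 (167.5° to 192.2°, cycloidal, h = 23) is passed completely: s = 28.0000 + (23) = 51.0000
segment 3 (192.2° to 301.4°, dwell): s unchanged at 51.0000
θ = 327.2° falls in segment 4 (301.4° to 360°, simple-harmonic, h = -51): β = 327.2 − 301.4 = 25.8°, B = 58.6°; Δs = -51/2·(1 − cos(π·0.4403)) = -20.7433; s = 51.0000 − 20.7433 = 30.2567
θ = 332.5° falls in segment 4 (301.4° to 360°, simple-harmonic, h = -51): β = 332.5 − 301.4 = 31.1°, B = 58.6°; Δs = -51/2·(1 − cos(π·0.5307)) = -27.9569; s = 51.0000 − 27.9569 = 23.0431

θ=187°: 49.7064
θ=327.2°: 30.2567
θ=332.5°: 23.0431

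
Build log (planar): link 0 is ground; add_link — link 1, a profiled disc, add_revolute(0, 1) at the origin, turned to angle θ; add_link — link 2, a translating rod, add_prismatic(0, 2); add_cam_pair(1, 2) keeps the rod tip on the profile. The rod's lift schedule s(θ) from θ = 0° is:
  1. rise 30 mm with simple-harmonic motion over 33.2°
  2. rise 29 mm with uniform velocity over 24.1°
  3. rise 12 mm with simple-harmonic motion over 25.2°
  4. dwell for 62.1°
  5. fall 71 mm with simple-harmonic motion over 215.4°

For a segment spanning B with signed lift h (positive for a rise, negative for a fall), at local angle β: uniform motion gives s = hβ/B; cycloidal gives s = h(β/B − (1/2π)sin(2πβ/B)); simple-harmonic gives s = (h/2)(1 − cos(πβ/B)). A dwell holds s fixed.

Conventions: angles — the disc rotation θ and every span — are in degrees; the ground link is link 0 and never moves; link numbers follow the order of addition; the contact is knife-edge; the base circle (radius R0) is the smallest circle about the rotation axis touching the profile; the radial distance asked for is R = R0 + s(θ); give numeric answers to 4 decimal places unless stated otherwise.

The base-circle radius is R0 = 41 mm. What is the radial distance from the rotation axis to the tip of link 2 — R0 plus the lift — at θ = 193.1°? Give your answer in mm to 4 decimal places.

seg 1 [0°–33.2°] simple-harmonic, h=30: full span → s += 30 → s = 30.0000
seg 2 [33.2°–57.3°] uniform, h=29: full span → s += 29 → s = 59.0000
seg 3 [57.3°–82.5°] simple-harmonic, h=12: full span → s += 12 → s = 71.0000
seg 4 [82.5°–144.6°] dwell: s stays 71.0000
seg 5 [144.6°–360°] simple-harmonic, h=-71: θ=193.1° here. β=48.5, B=215.4. -71/2·(1 − cos(π·0.2252)) = -8.5174 → s = 62.4826
R = R0 + s = 41 + 62.4826 = 103.4826

103.4826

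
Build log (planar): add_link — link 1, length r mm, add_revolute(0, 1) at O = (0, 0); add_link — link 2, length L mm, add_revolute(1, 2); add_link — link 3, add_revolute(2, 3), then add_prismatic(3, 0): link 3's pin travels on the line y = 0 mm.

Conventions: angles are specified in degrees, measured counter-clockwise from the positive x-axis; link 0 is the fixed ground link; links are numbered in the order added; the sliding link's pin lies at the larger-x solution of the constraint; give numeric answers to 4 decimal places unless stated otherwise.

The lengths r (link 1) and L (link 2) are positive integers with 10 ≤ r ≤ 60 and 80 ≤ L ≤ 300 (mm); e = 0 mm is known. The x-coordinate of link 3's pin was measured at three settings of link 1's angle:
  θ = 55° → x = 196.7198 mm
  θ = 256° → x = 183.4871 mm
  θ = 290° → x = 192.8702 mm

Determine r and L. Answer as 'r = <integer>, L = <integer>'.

constraint per measurement: (x − r cos θ)² + (r sin θ − e)² = L²
subtracting the θ₁ and θ₂ equations cancels the r² and L² terms:
r = (x₁² − x₂²) / (2[(x₁cos θ₁ + e sin θ₁) − (x₂cos θ₂ + e sin θ₂)]) = 16.0000 → r = 16
L² = (x₁ − r cos θ₁)² + (r sin θ₁ − e)² = 35343.9968 → L = 188.0000 → L = 188
check at θ₃=290°: x = 192.8702 (printed 192.8702) ✓

r = 16, L = 188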